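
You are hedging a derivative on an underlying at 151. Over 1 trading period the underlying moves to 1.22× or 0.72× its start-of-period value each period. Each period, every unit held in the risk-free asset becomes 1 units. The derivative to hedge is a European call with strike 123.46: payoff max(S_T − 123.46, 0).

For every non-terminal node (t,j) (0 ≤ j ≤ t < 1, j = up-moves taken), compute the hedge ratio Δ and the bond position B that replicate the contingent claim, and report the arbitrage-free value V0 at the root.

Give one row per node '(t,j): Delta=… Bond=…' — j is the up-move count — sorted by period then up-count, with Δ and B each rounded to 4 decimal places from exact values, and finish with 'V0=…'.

(0,0): Delta=0.8048 Bond=-87.4944
V0=34.0256

The replicating-portfolio and risk-neutral prices coincide; use p* = (1−0.72)/(1.22−0.72) = 0.5600 for the latter.
Terminal values V(1,·): V(1,0)=0.0000, V(1,1)=60.7600
  t=0,j=0: stock 151.0000 → up 184.2200 (V=60.7600), down 108.7200 (V=0.0000). Price 34.0256; hedge Δ=0.8048, bond B=-87.4944.
Self-financing check: at every node Δ·S+B equals the discounted successor values.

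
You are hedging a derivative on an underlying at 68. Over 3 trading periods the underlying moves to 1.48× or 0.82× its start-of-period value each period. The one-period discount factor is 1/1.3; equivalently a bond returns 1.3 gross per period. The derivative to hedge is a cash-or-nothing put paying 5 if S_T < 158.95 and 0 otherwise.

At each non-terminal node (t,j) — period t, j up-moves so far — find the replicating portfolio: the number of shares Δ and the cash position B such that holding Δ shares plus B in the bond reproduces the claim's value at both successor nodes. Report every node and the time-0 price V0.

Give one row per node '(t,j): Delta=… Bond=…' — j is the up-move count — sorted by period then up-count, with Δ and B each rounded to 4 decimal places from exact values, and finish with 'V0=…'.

(0,0): Delta=-0.0349 Bond=3.7714
(1,0): Delta=0.0000 Bond=2.9586
(1,1): Delta=-0.0421 Bond=5.6319
(2,0): Delta=0.0000 Bond=3.8462
(2,1): Delta=0.0000 Bond=3.8462
(2,2): Delta=-0.0509 Bond=8.6247
V0=1.4004

Under the risk-neutral measure, an up-move has probability p* = (R−d)/(u−d) = 0.7273 and values discount at R = 1.3.
Terminal payoffs: V(3,0)=5.0000, V(3,1)=5.0000, V(3,2)=5.0000, V(3,3)=0.0000
(2,0): S=45.7232. Δ = (V_up−V_dn)/(S_up−S_dn) = (5.0000−5.0000)/(67.6703−37.4930) = 0.0000. V = [p*·5.0000 + (1−p*)·5.0000]/1.3 = 3.8462. B = V − Δ·S = 3.8462.
(2,1): S=82.5248. Δ = (V_up−V_dn)/(S_up−S_dn) = (5.0000−5.0000)/(122.1367−67.6703) = 0.0000. V = [p*·5.0000 + (1−p*)·5.0000]/1.3 = 3.8462. B = V − Δ·S = 3.8462.
(2,2): S=148.9472. Δ = (V_up−V_dn)/(S_up−S_dn) = (0.0000−5.0000)/(220.4419−122.1367) = -0.0509. V = [p*·0.0000 + (1−p*)·5.0000]/1.3 = 1.0490. B = V − Δ·S = 8.6247.
(1,0): S=55.7600. Δ = (V_up−V_dn)/(S_up−S_dn) = (3.8462−3.8462)/(82.5248−45.7232) = 0.0000. V = [p*·3.8462 + (1−p*)·3.8462]/1.3 = 2.9586. B = V − Δ·S = 2.9586.
(1,1): S=100.6400. Δ = (V_up−V_dn)/(S_up−S_dn) = (1.0490−3.8462)/(148.9472−82.5248) = -0.0421. V = [p*·1.0490 + (1−p*)·3.8462]/1.3 = 1.3937. B = V − Δ·S = 5.6319.
(0,0): S=68.0000. Δ = (V_up−V_dn)/(S_up−S_dn) = (1.3937−2.9586)/(100.6400−55.7600) = -0.0349. V = [p*·1.3937 + (1−p*)·2.9586]/1.3 = 1.4004. B = V − Δ·S = 3.7714.
Root portfolio cost Δ·68+B reproduces V0=1.4004.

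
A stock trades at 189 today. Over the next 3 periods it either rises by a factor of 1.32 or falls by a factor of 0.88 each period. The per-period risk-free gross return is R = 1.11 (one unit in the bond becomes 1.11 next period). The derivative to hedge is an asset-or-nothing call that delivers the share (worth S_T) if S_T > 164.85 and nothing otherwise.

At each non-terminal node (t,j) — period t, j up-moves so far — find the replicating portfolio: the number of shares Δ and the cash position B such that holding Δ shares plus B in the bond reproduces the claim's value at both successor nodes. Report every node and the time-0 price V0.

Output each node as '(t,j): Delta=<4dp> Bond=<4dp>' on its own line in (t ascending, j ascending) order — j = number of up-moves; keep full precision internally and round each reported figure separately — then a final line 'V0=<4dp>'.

(0,0): Delta=1.2863 Bond=-64.3569
(1,0): Delta=1.7568 Bond=-149.6759
(1,1): Delta=1.0000 Bond=0.0000
(2,0): Delta=3.0000 Bond=-348.1033
(2,1): Delta=1.0000 Bond=0.0000
(2,2): Delta=1.0000 Bond=0.0000
V0=178.7614

The replicating-portfolio and risk-neutral prices coincide; use p* = (1.11−0.88)/(1.32−0.88) = 0.5227 for the latter.
At expiry t=3: V(3,0)=0.0000, V(3,1)=193.1973, V(3,2)=289.7960, V(3,3)=434.6940
  t=2,j=0: stock 146.3616 → up 193.1973 (V=193.1973), down 128.7982 (V=0.0000). Price 90.9815; hedge Δ=3.0000, bond B=-348.1033.
  t=2,j=1: stock 219.5424 → up 289.7960 (V=289.7960), down 193.1973 (V=193.1973). Price 219.5424; hedge Δ=1.0000, bond B=0.0000.
  t=2,j=2: stock 329.3136 → up 434.6940 (V=434.6940), down 289.7960 (V=289.7960). Price 329.3136; hedge Δ=1.0000, bond B=0.0000.
  t=1,j=0: stock 166.3200 → up 219.5424 (V=219.5424), down 146.3616 (V=90.9815). Price 142.5079; hedge Δ=1.7568, bond B=-149.6759.
  t=1,j=1: stock 249.4800 → up 329.3136 (V=329.3136), down 219.5424 (V=219.5424). Price 249.4800; hedge Δ=1.0000, bond B=0.0000.
  t=0,j=0: stock 189.0000 → up 249.4800 (V=249.4800), down 166.3200 (V=142.5079). Price 178.7614; hedge Δ=1.2863, bond B=-64.3569.
Check: Δ(0,0)·S0 + B(0,0) = 178.7614 = V0.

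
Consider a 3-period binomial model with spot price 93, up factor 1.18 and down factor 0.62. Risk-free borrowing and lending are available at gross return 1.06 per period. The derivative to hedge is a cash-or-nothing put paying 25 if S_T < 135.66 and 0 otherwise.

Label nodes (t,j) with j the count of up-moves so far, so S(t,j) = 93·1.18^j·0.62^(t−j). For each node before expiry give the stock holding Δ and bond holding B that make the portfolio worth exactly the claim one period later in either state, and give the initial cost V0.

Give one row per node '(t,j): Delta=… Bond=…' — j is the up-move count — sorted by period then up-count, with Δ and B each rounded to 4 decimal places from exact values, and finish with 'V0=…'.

(0,0): Delta=-0.2637 Bond=35.3373
(1,0): Delta=0.0000 Bond=22.2499
(1,1): Delta=-0.3015 Bond=41.6051
(2,0): Delta=0.0000 Bond=23.5849
(2,1): Delta=0.0000 Bond=23.5849
(2,2): Delta=-0.3448 Bond=49.6968
V0=10.8089

Risk-neutral probability p* = (R−d)/(u−d) = (1.06−0.62)/(1.18−0.62) = 0.7857.
Payoff layer (t=3): V(3,0)=25.0000, V(3,1)=25.0000, V(3,2)=25.0000, V(3,3)=0.0000
Node (2,0) S=35.7492: V=(p*·25.0000+(1−p*)·25.0000)/1.06=23.5849; Δ=(25.0000−25.0000)/(42.1841−22.1645)=0.0000; B=V−Δ·S=23.5849
Node (2,1) S=68.0388: V=(p*·25.0000+(1−p*)·25.0000)/1.06=23.5849; Δ=(25.0000−25.0000)/(80.2858−42.1841)=0.0000; B=V−Δ·S=23.5849
Node (2,2) S=129.4932: V=(p*·0.0000+(1−p*)·25.0000)/1.06=5.0539; Δ=(0.0000−25.0000)/(152.8020−80.2858)=-0.3448; B=V−Δ·S=49.6968
Node (1,0) S=57.6600: V=(p*·23.5849+(1−p*)·23.5849)/1.06=22.2499; Δ=(23.5849−23.5849)/(68.0388−35.7492)=0.0000; B=V−Δ·S=22.2499
Node (1,1) S=109.7400: V=(p*·5.0539+(1−p*)·23.5849)/1.06=8.5140; Δ=(5.0539−23.5849)/(129.4932−68.0388)=-0.3015; B=V−Δ·S=41.6051
Node (0,0) S=93.0000: V=(p*·8.5140+(1−p*)·22.2499)/1.06=10.8089; Δ=(8.5140−22.2499)/(109.7400−57.6600)=-0.2637; B=V−Δ·S=35.3373
Self-financing check: at every node Δ·S+B equals the discounted successor values.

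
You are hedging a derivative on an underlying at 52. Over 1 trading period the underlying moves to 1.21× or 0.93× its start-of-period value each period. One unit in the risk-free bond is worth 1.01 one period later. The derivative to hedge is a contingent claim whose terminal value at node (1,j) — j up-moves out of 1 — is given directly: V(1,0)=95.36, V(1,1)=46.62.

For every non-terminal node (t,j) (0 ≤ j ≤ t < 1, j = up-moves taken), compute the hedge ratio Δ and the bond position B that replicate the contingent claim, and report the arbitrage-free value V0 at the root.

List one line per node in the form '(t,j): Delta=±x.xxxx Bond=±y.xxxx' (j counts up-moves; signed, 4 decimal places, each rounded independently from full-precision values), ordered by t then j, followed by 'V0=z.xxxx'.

(0,0): Delta=-3.3475 Bond=254.6994
V0=80.6280

The replicating-portfolio and risk-neutral prices coincide; use p* = (1.01−0.93)/(1.21−0.93) = 0.2857 for the latter.
At expiry t=1: V(1,0)=95.3600, V(1,1)=46.6200
Node (0,0) S=52.0000: V=(p*·46.6200+(1−p*)·95.3600)/1.01=80.6280; Δ=(46.6200−95.3600)/(62.9200−48.3600)=-3.3475; B=V−Δ·S=254.6994
Each (Δ,B) replicates both successor values, so the strategy is self-financing and V0 is arbitrage-free.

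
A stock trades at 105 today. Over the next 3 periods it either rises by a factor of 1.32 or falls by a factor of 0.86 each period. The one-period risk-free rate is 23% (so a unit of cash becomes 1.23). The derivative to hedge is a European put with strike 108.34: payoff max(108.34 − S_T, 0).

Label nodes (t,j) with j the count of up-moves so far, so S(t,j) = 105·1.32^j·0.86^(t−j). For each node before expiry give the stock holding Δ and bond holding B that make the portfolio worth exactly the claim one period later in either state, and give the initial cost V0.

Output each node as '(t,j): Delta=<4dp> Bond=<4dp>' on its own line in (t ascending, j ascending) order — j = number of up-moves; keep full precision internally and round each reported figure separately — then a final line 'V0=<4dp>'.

(0,0): Delta=-0.0438 Bond=5.0590
(1,0): Delta=-0.2286 Bond=22.9074
(1,1): Delta=-0.0145 Bond=2.1640
(2,0): Delta=-1.0000 Bond=88.0813
(2,1): Delta=-0.1064 Bond=13.6046
(2,2): Delta=0.0000 Bond=0.0000
V0=0.4567

No-arbitrage ⇒ martingale measure with p* = (R−d)/(u−d) = 0.8043.
Terminal payoffs: V(3,0)=41.5541, V(3,1)=5.8314, V(3,2)=0.0000, V(3,3)=0.0000
(2,0): S=77.6580. Δ = (V_up−V_dn)/(S_up−S_dn) = (5.8314−41.5541)/(102.5086−66.7859) = -1.0000. V = [p*·5.8314 + (1−p*)·41.5541]/1.23 = 10.4233. B = V − Δ·S = 88.0813.
(2,1): S=119.1960. Δ = (V_up−V_dn)/(S_up−S_dn) = (0.0000−5.8314)/(157.3387−102.5086) = -0.1064. V = [p*·0.0000 + (1−p*)·5.8314]/1.23 = 0.9276. B = V − Δ·S = 13.6046.
(2,2): S=182.9520. Δ = (V_up−V_dn)/(S_up−S_dn) = (0.0000−0.0000)/(241.4966−157.3387) = 0.0000. V = [p*·0.0000 + (1−p*)·0.0000]/1.23 = 0.0000. B = V − Δ·S = 0.0000.
(1,0): S=90.3000. Δ = (V_up−V_dn)/(S_up−S_dn) = (0.9276−10.4233)/(119.1960−77.6580) = -0.2286. V = [p*·0.9276 + (1−p*)·10.4233]/1.23 = 2.2646. B = V − Δ·S = 22.9074.
(1,1): S=138.6000. Δ = (V_up−V_dn)/(S_up−S_dn) = (0.0000−0.9276)/(182.9520−119.1960) = -0.0145. V = [p*·0.0000 + (1−p*)·0.9276]/1.23 = 0.1475. B = V − Δ·S = 2.1640.
(0,0): S=105.0000. Δ = (V_up−V_dn)/(S_up−S_dn) = (0.1475−2.2646)/(138.6000−90.3000) = -0.0438. V = [p*·0.1475 + (1−p*)·2.2646]/1.23 = 0.4567. B = V − Δ·S = 5.0590.
Root portfolio cost Δ·105+B reproduces V0=0.4567.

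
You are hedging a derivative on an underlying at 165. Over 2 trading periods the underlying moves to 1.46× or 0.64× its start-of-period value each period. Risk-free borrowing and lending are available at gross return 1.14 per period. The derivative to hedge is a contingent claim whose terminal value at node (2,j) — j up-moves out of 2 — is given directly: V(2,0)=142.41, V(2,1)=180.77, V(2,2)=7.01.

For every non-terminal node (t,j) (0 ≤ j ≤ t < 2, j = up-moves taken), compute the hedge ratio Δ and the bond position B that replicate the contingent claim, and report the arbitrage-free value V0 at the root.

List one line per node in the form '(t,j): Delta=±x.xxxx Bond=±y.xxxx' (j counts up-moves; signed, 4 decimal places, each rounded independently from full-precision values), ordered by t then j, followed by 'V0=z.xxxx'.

No-arbitrage ⇒ martingale measure with p* = (R−d)/(u−d) = 0.6098.
Terminal values V(2,·): V(2,0)=142.4100, V(2,1)=180.7700, V(2,2)=7.0100
(1,0): S=105.6000. Δ = (V_up−V_dn)/(S_up−S_dn) = (180.7700−142.4100)/(154.1760−67.5840) = 0.4430. V = [p*·180.7700 + (1−p*)·142.4100]/1.14 = 145.4388. B = V − Δ·S = 98.6583.
(1,1): S=240.9000. Δ = (V_up−V_dn)/(S_up−S_dn) = (7.0100−180.7700)/(351.7140−154.1760) = -0.8796. V = [p*·7.0100 + (1−p*)·180.7700]/1.14 = 65.6305. B = V − Δ·S = 277.5329.
(0,0): S=165.0000. Δ = (V_up−V_dn)/(S_up−S_dn) = (65.6305−145.4388)/(240.9000−105.6000) = -0.5899. V = [p*·65.6305 + (1−p*)·145.4388]/1.14 = 84.8905. B = V − Δ·S = 182.2177.
Self-financing check: at every node Δ·S+B equals the discounted successor values.

(0,0): Delta=-0.5899 Bond=182.2177
(1,0): Delta=0.4430 Bond=98.6583
(1,1): Delta=-0.8796 Bond=277.5329
V0=84.8905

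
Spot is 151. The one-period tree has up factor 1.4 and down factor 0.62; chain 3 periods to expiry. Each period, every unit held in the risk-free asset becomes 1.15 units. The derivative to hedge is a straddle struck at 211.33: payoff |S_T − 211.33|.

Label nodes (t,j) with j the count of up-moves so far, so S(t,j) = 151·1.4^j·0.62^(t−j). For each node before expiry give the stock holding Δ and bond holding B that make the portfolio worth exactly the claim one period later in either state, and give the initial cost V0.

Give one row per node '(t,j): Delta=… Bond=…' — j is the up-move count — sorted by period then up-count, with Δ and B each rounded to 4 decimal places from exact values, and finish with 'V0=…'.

The replicating-portfolio and risk-neutral prices coincide; use p* = (1.15−0.62)/(1.4−0.62) = 0.6795 for the latter.
Payoff layer (t=3): V(3,0)=175.3425, V(3,1)=130.0678, V(3,2)=27.8348, V(3,3)=203.0140
Node (2,0) S=58.0444: V=(p*·130.0678+(1−p*)·175.3425)/1.15=125.7208; Δ=(130.0678−175.3425)/(81.2622−35.9875)=-1.0000; B=V−Δ·S=183.7652
Node (2,1) S=131.0680: V=(p*·27.8348+(1−p*)·130.0678)/1.15=52.6972; Δ=(27.8348−130.0678)/(183.4952−81.2622)=-1.0000; B=V−Δ·S=183.7652
Node (2,2) S=295.9600: V=(p*·203.0140+(1−p*)·27.8348)/1.15=127.7103; Δ=(203.0140−27.8348)/(414.3440−183.4952)=0.7588; B=V−Δ·S=-96.8784
Node (1,0) S=93.6200: V=(p*·52.6972+(1−p*)·125.7208)/1.15=66.1758; Δ=(52.6972−125.7208)/(131.0680−58.0444)=-1.0000; B=V−Δ·S=159.7958
Node (1,1) S=211.4000: V=(p*·127.7103+(1−p*)·52.6972)/1.15=90.1458; Δ=(127.7103−52.6972)/(295.9600−131.0680)=0.4549; B=V−Δ·S=-6.0248
Node (0,0) S=151.0000: V=(p*·90.1458+(1−p*)·66.1758)/1.15=71.7070; Δ=(90.1458−66.1758)/(211.4000−93.6200)=0.2035; B=V−Δ·S=40.9764
Root portfolio cost Δ·151+B reproduces V0=71.7070.

(0,0): Delta=0.2035 Bond=40.9764
(1,0): Delta=-1.0000 Bond=159.7958
(1,1): Delta=0.4549 Bond=-6.0248
(2,0): Delta=-1.0000 Bond=183.7652
(2,1): Delta=-1.0000 Bond=183.7652
(2,2): Delta=0.7588 Bond=-96.8784
V0=71.7070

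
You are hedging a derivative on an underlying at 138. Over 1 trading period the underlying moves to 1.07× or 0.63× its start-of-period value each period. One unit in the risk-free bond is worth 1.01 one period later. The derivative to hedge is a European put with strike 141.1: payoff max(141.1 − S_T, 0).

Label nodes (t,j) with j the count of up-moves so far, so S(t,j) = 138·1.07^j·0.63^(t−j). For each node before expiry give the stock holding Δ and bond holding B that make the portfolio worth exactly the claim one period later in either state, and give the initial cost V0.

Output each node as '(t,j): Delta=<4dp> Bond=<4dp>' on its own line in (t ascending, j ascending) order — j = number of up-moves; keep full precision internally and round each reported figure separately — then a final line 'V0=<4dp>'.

Since d<R<u, set p* = (R−d)/(u−d) = 0.8636; price each node as the discounted p*-expectation of its children.
Terminal values V(1,·): V(1,0)=54.1600, V(1,1)=0.0000
  t=0,j=0: stock 138.0000 → up 147.6600 (V=0.0000), down 86.9400 (V=54.1600). Price 7.3123; hedge Δ=-0.8920, bond B=130.4032.
Root portfolio cost Δ·138+B reproduces V0=7.3123.

(0,0): Delta=-0.8920 Bond=130.4032
V0=7.3123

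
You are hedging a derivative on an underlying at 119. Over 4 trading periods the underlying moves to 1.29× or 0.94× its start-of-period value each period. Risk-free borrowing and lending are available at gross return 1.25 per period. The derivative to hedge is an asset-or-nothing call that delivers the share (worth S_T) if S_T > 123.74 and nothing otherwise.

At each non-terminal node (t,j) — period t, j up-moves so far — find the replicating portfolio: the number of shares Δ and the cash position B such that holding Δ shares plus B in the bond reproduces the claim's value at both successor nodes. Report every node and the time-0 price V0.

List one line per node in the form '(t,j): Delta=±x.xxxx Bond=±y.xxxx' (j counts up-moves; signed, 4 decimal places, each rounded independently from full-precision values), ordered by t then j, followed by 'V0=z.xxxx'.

Under the risk-neutral measure, an up-move has probability p* = (R−d)/(u−d) = 0.8857 and values discount at R = 1.25.
At expiry t=4: V(4,0)=0.0000, V(4,1)=127.5029, V(4,2)=174.9775, V(4,3)=240.1286, V(4,4)=329.5382
Node (3,0) S=98.8395: V=(p*·127.5029+(1−p*)·0.0000)/1.25=90.3449; Δ=(127.5029−0.0000)/(127.5029−92.9091)=3.6857; B=V−Δ·S=-273.9492
Node (3,1) S=135.6414: V=(p*·174.9775+(1−p*)·127.5029)/1.25=135.6414; Δ=(174.9775−127.5029)/(174.9775−127.5029)=1.0000; B=V−Δ·S=0.0000
Node (3,2) S=186.1462: V=(p*·240.1286+(1−p*)·174.9775)/1.25=186.1462; Δ=(240.1286−174.9775)/(240.1286−174.9775)=1.0000; B=V−Δ·S=0.0000
Node (3,3) S=255.4560: V=(p*·329.5382+(1−p*)·240.1286)/1.25=255.4560; Δ=(329.5382−240.1286)/(329.5382−240.1286)=1.0000; B=V−Δ·S=0.0000
Node (2,0) S=105.1484: V=(p*·135.6414+(1−p*)·90.3449)/1.25=104.3718; Δ=(135.6414−90.3449)/(135.6414−98.8395)=1.2308; B=V−Δ·S=-25.0468
Node (2,1) S=144.2994: V=(p*·186.1462+(1−p*)·135.6414)/1.25=144.2994; Δ=(186.1462−135.6414)/(186.1462−135.6414)=1.0000; B=V−Δ·S=0.0000
Node (2,2) S=198.0279: V=(p*·255.4560+(1−p*)·186.1462)/1.25=198.0279; Δ=(255.4560−186.1462)/(255.4560−186.1462)=1.0000; B=V−Δ·S=0.0000
Node (1,0) S=111.8600: V=(p*·144.2994+(1−p*)·104.3718)/1.25=111.7890; Δ=(144.2994−104.3718)/(144.2994−105.1484)=1.0198; B=V−Δ·S=-2.2900
Node (1,1) S=153.5100: V=(p*·198.0279+(1−p*)·144.2994)/1.25=153.5100; Δ=(198.0279−144.2994)/(198.0279−144.2994)=1.0000; B=V−Δ·S=0.0000
Node (0,0) S=119.0000: V=(p*·153.5100+(1−p*)·111.7890)/1.25=118.9935; Δ=(153.5100−111.7890)/(153.5100−111.8600)=1.0017; B=V−Δ·S=-0.2094
The time-0 hedge costs 118.9935, which is the no-arbitrage price.

(0,0): Delta=1.0017 Bond=-0.2094
(1,0): Delta=1.0198 Bond=-2.2900
(1,1): Delta=1.0000 Bond=0.0000
(2,0): Delta=1.2308 Bond=-25.0468
(2,1): Delta=1.0000 Bond=0.0000
(2,2): Delta=1.0000 Bond=0.0000
(3,0): Delta=3.6857 Bond=-273.9492
(3,1): Delta=1.0000 Bond=0.0000
(3,2): Delta=1.0000 Bond=0.0000
(3,3): Delta=1.0000 Bond=0.0000
V0=118.9935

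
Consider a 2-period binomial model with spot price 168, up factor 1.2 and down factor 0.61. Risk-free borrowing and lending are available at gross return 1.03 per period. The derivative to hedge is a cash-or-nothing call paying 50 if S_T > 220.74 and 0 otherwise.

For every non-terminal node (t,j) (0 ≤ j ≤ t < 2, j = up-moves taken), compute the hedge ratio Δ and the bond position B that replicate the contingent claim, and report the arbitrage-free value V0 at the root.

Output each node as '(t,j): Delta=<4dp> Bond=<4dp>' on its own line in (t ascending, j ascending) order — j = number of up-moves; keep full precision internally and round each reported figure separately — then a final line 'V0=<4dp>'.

The replicating-portfolio and risk-neutral prices coincide; use p* = (1.03−0.61)/(1.2−0.61) = 0.7119 for the latter.
At expiry t=2: V(2,0)=0.0000, V(2,1)=0.0000, V(2,2)=50.0000
  t=1,j=0: stock 102.4800 → up 122.9760 (V=0.0000), down 62.5128 (V=0.0000). Price 0.0000; hedge Δ=0.0000, bond B=0.0000.
  t=1,j=1: stock 201.6000 → up 241.9200 (V=50.0000), down 122.9760 (V=0.0000). Price 34.5565; hedge Δ=0.4204, bond B=-50.1892.
  t=0,j=0: stock 168.0000 → up 201.6000 (V=34.5565), down 102.4800 (V=0.0000). Price 23.8831; hedge Δ=0.3486, bond B=-34.6873.
Self-financing check: at every node Δ·S+B equals the discounted successor values.

(0,0): Delta=0.3486 Bond=-34.6873
(1,0): Delta=0.0000 Bond=0.0000
(1,1): Delta=0.4204 Bond=-50.1892
V0=23.8831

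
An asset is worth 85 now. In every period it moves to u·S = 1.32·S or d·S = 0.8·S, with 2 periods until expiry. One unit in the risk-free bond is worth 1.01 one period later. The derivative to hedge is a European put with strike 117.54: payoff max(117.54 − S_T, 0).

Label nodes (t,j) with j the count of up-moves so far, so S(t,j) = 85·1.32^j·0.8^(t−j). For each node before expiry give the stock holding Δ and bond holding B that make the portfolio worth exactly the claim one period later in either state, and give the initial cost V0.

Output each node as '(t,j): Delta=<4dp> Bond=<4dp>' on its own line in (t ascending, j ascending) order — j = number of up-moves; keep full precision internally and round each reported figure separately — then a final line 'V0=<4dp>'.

(0,0): Delta=-0.7235 Bond=96.6087
(1,0): Delta=-1.0000 Bond=116.3762
(1,1): Delta=-0.4761 Bond=69.8203
V0=35.1105

No-arbitrage ⇒ martingale measure with p* = (R−d)/(u−d) = 0.4038.
Payoff layer (t=2): V(2,0)=63.1400, V(2,1)=27.7800, V(2,2)=0.0000
Node (1,0) S=68.0000: V=(p*·27.7800+(1−p*)·63.1400)/1.01=48.3762; Δ=(27.7800−63.1400)/(89.7600−54.4000)=-1.0000; B=V−Δ·S=116.3762
Node (1,1) S=112.2000: V=(p*·0.0000+(1−p*)·27.7800)/1.01=16.3972; Δ=(0.0000−27.7800)/(148.1040−89.7600)=-0.4761; B=V−Δ·S=69.8203
Node (0,0) S=85.0000: V=(p*·16.3972+(1−p*)·48.3762)/1.01=35.1105; Δ=(16.3972−48.3762)/(112.2000−68.0000)=-0.7235; B=V−Δ·S=96.6087
Self-financing check: at every node Δ·S+B equals the discounted successor values.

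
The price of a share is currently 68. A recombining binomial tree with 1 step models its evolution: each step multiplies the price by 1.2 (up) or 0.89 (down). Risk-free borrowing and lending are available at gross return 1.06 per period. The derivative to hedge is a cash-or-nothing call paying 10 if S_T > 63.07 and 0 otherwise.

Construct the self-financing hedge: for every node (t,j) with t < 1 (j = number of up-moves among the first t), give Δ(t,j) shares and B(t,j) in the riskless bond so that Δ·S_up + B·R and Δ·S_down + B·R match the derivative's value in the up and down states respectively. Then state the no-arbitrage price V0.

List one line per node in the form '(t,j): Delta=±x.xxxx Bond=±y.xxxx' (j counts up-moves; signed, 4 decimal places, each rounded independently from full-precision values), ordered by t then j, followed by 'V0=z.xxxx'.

(0,0): Delta=0.4744 Bond=-27.0846
V0=5.1735

The replicating-portfolio and risk-neutral prices coincide; use p* = (1.06−0.89)/(1.2−0.89) = 0.5484 for the latter.
Payoff layer (t=1): V(1,0)=0.0000, V(1,1)=10.0000
  t=0,j=0: stock 68.0000 → up 81.6000 (V=10.0000), down 60.5200 (V=0.0000). Price 5.1735; hedge Δ=0.4744, bond B=-27.0846.
Each (Δ,B) replicates both successor values, so the strategy is self-financing and V0 is arbitrage-free.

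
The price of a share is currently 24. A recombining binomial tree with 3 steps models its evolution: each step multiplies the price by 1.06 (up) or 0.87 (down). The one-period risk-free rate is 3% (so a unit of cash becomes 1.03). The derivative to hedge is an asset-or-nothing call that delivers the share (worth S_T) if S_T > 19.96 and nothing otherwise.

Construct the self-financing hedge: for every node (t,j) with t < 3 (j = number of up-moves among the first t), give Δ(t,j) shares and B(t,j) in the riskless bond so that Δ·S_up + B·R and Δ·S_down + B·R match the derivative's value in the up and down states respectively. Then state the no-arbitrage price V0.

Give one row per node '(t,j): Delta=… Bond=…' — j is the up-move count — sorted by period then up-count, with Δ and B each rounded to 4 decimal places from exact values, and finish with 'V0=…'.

Under the risk-neutral measure, an up-move has probability p* = (R−d)/(u−d) = 0.8421 and values discount at R = 1.03.
Payoff layer (t=3): V(3,0)=0.0000, V(3,1)=0.0000, V(3,2)=23.4608, V(3,3)=28.5844
(2,0): S=18.1656. Δ = (V_up−V_dn)/(S_up−S_dn) = (0.0000−0.0000)/(19.2555−15.8041) = 0.0000. V = [p*·0.0000 + (1−p*)·0.0000]/1.03 = 0.0000. B = V − Δ·S = 0.0000.
(2,1): S=22.1328. Δ = (V_up−V_dn)/(S_up−S_dn) = (23.4608−0.0000)/(23.4608−19.2555) = 5.5789. V = [p*·23.4608 + (1−p*)·0.0000]/1.03 = 19.1810. B = V − Δ·S = -104.2967.
(2,2): S=26.9664. Δ = (V_up−V_dn)/(S_up−S_dn) = (28.5844−23.4608)/(28.5844−23.4608) = 1.0000. V = [p*·28.5844 + (1−p*)·23.4608]/1.03 = 26.9664. B = V − Δ·S = 0.0000.
(1,0): S=20.8800. Δ = (V_up−V_dn)/(S_up−S_dn) = (19.1810−0.0000)/(22.1328−18.1656) = 4.8349. V = [p*·19.1810 + (1−p*)·0.0000]/1.03 = 15.6820. B = V − Δ·S = -85.2707.
(1,1): S=25.4400. Δ = (V_up−V_dn)/(S_up−S_dn) = (26.9664−19.1810)/(26.9664−22.1328) = 1.6107. V = [p*·26.9664 + (1−p*)·19.1810]/1.03 = 24.9875. B = V − Δ·S = -15.9883.
(0,0): S=24.0000. Δ = (V_up−V_dn)/(S_up−S_dn) = (24.9875−15.6820)/(25.4400−20.8800) = 2.0407. V = [p*·24.9875 + (1−p*)·15.6820]/1.03 = 22.8332. B = V − Δ·S = -26.1433.
Root portfolio cost Δ·24+B reproduces V0=22.8332.

(0,0): Delta=2.0407 Bond=-26.1433
(1,0): Delta=4.8349 Bond=-85.2707
(1,1): Delta=1.6107 Bond=-15.9883
(2,0): Delta=0.0000 Bond=0.0000
(2,1): Delta=5.5789 Bond=-104.2967
(2,2): Delta=1.0000 Bond=0.0000
V0=22.8332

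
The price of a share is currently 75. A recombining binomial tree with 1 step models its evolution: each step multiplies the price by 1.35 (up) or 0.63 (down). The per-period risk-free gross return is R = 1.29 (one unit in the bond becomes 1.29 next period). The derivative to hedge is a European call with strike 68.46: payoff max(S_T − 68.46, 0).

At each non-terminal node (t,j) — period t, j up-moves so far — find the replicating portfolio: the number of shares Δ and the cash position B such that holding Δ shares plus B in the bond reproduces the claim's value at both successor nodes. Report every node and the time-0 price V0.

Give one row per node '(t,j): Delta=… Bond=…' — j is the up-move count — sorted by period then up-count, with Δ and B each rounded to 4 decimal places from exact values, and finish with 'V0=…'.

(0,0): Delta=0.6072 Bond=-22.2413
V0=23.3004

The replicating-portfolio and risk-neutral prices coincide; use p* = (1.29−0.63)/(1.35−0.63) = 0.9167 for the latter.
Payoff layer (t=1): V(1,0)=0.0000, V(1,1)=32.7900
  t=0,j=0: stock 75.0000 → up 101.2500 (V=32.7900), down 47.2500 (V=0.0000). Price 23.3004; hedge Δ=0.6072, bond B=-22.2413.
The time-0 hedge costs 23.3004, which is the no-arbitrage price.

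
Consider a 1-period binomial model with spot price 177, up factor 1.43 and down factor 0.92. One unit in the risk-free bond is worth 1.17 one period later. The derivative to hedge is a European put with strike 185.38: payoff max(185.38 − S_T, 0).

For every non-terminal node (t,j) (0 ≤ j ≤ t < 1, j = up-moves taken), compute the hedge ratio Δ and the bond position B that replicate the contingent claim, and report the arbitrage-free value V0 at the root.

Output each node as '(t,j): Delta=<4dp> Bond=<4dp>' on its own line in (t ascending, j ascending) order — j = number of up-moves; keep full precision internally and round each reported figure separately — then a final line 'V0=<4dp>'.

(0,0): Delta=-0.2497 Bond=54.0174
V0=9.8214

Risk-neutral probability p* = (R−d)/(u−d) = (1.17−0.92)/(1.43−0.92) = 0.4902.
Payoff layer (t=1): V(1,0)=22.5400, V(1,1)=0.0000
  t=0,j=0: stock 177.0000 → up 253.1100 (V=0.0000), down 162.8400 (V=22.5400). Price 9.8214; hedge Δ=-0.2497, bond B=54.0174.
The time-0 hedge costs 9.8214, which is the no-arbitrage price.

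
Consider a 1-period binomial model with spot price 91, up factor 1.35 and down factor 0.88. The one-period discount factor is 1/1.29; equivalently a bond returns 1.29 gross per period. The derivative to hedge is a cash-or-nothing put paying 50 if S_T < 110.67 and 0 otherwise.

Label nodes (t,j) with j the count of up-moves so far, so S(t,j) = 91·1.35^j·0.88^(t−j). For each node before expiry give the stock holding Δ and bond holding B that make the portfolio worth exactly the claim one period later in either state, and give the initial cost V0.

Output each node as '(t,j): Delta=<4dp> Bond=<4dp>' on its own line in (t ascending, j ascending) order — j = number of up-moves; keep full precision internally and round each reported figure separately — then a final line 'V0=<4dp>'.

Under the risk-neutral measure, an up-move has probability p* = (R−d)/(u−d) = 0.8723 and values discount at R = 1.29.
Payoff layer (t=1): V(1,0)=50.0000, V(1,1)=0.0000
(0,0): S=91.0000. Δ = (V_up−V_dn)/(S_up−S_dn) = (0.0000−50.0000)/(122.8500−80.0800) = -1.1690. V = [p*·0.0000 + (1−p*)·50.0000]/1.29 = 4.9480. B = V − Δ·S = 111.3310.
Check: Δ(0,0)·S0 + B(0,0) = 4.9480 = V0.

(0,0): Delta=-1.1690 Bond=111.3310
V0=4.9480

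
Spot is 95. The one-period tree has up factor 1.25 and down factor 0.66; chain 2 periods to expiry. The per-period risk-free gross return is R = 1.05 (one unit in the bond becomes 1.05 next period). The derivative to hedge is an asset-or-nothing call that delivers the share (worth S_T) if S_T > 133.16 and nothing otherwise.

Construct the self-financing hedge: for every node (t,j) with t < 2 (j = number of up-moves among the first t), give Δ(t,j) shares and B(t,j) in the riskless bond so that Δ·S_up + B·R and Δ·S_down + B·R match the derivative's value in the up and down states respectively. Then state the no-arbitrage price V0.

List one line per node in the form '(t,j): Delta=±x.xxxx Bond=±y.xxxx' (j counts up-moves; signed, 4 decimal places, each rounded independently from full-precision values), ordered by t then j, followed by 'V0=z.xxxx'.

(0,0): Delta=1.6672 Bond=-99.5565
(1,0): Delta=0.0000 Bond=0.0000
(1,1): Delta=2.1186 Bond=-158.1416
V0=58.8288

Since d<R<u, set p* = (R−d)/(u−d) = 0.6610; price each node as the discounted p*-expectation of its children.
Payoff layer (t=2): V(2,0)=0.0000, V(2,1)=0.0000, V(2,2)=148.4375
Node (1,0) S=62.7000: V=(p*·0.0000+(1−p*)·0.0000)/1.05=0.0000; Δ=(0.0000−0.0000)/(78.3750−41.3820)=0.0000; B=V−Δ·S=0.0000
Node (1,1) S=118.7500: V=(p*·148.4375+(1−p*)·0.0000)/1.05=93.4473; Δ=(148.4375−0.0000)/(148.4375−78.3750)=2.1186; B=V−Δ·S=-158.1416
Node (0,0) S=95.0000: V=(p*·93.4473+(1−p*)·0.0000)/1.05=58.8288; Δ=(93.4473−0.0000)/(118.7500−62.7000)=1.6672; B=V−Δ·S=-99.5565
Each (Δ,B) replicates both successor values, so the strategy is self-financing and V0 is arbitrage-free.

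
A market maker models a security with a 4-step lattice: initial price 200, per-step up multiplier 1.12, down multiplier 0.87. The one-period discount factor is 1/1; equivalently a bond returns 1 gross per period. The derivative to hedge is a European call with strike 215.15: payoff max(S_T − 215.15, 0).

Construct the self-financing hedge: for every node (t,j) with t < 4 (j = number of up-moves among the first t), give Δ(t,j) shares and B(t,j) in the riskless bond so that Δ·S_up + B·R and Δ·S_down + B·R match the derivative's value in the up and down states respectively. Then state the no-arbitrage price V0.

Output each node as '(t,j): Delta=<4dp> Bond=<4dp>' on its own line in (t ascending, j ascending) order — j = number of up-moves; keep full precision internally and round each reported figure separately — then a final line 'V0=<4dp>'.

No-arbitrage ⇒ martingale measure with p* = (R−d)/(u−d) = 0.5200.
Terminal payoffs: V(4,0)=0.0000, V(4,1)=0.0000, V(4,2)=0.0000, V(4,3)=29.3075, V(4,4)=99.5539
Node (3,0) S=131.7006: V=(p*·0.0000+(1−p*)·0.0000)/1=0.0000; Δ=(0.0000−0.0000)/(147.5047−114.5795)=0.0000; B=V−Δ·S=0.0000
Node (3,1) S=169.5456: V=(p*·0.0000+(1−p*)·0.0000)/1=0.0000; Δ=(0.0000−0.0000)/(189.8911−147.5047)=0.0000; B=V−Δ·S=0.0000
Node (3,2) S=218.2656: V=(p*·29.3075+(1−p*)·0.0000)/1=15.2399; Δ=(29.3075−0.0000)/(244.4575−189.8911)=0.5371; B=V−Δ·S=-101.9900
Node (3,3) S=280.9856: V=(p*·99.5539+(1−p*)·29.3075)/1=65.8356; Δ=(99.5539−29.3075)/(314.7039−244.4575)=1.0000; B=V−Δ·S=-215.1500
Node (2,0) S=151.3800: V=(p*·0.0000+(1−p*)·0.0000)/1=0.0000; Δ=(0.0000−0.0000)/(169.5456−131.7006)=0.0000; B=V−Δ·S=0.0000
Node (2,1) S=194.8800: V=(p*·15.2399+(1−p*)·0.0000)/1=7.9247; Δ=(15.2399−0.0000)/(218.2656−169.5456)=0.3128; B=V−Δ·S=-53.0348
Node (2,2) S=250.8800: V=(p*·65.8356+(1−p*)·15.2399)/1=41.5497; Δ=(65.8356−15.2399)/(280.9856−218.2656)=0.8067; B=V−Δ·S=-160.8332
Node (1,0) S=174.0000: V=(p*·7.9247+(1−p*)·0.0000)/1=4.1209; Δ=(7.9247−0.0000)/(194.8800−151.3800)=0.1822; B=V−Δ·S=-27.5781
Node (1,1) S=224.0000: V=(p*·41.5497+(1−p*)·7.9247)/1=25.4097; Δ=(41.5497−7.9247)/(250.8800−194.8800)=0.6004; B=V−Δ·S=-109.0900
Node (0,0) S=200.0000: V=(p*·25.4097+(1−p*)·4.1209)/1=15.1911; Δ=(25.4097−4.1209)/(224.0000−174.0000)=0.4258; B=V−Δ·S=-69.9643
Each (Δ,B) replicates both successor values, so the strategy is self-financing and V0 is arbitrage-free.

(0,0): Delta=0.4258 Bond=-69.9643
(1,0): Delta=0.1822 Bond=-27.5781
(1,1): Delta=0.6004 Bond=-109.0900
(2,0): Delta=0.0000 Bond=0.0000
(2,1): Delta=0.3128 Bond=-53.0348
(2,2): Delta=0.8067 Bond=-160.8332
(3,0): Delta=0.0000 Bond=0.0000
(3,1): Delta=0.0000 Bond=0.0000
(3,2): Delta=0.5371 Bond=-101.9900
(3,3): Delta=1.0000 Bond=-215.1500
V0=15.1911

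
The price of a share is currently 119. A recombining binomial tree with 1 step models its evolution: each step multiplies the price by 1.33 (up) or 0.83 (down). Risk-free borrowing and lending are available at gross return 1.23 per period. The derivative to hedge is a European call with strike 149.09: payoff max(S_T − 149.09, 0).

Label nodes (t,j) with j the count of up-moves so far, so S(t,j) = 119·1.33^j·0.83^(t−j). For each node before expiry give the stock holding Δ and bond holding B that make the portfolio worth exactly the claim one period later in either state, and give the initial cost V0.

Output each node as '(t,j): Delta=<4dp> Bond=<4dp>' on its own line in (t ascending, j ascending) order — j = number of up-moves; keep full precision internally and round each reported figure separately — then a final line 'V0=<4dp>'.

(0,0): Delta=0.1543 Bond=-12.3893
V0=5.9707

Under the risk-neutral measure, an up-move has probability p* = (R−d)/(u−d) = 0.8000 and values discount at R = 1.23.
At expiry t=1: V(1,0)=0.0000, V(1,1)=9.1800
  t=0,j=0: stock 119.0000 → up 158.2700 (V=9.1800), down 98.7700 (V=0.0000). Price 5.9707; hedge Δ=0.1543, bond B=-12.3893.
Self-financing check: at every node Δ·S+B equals the discounted successor values.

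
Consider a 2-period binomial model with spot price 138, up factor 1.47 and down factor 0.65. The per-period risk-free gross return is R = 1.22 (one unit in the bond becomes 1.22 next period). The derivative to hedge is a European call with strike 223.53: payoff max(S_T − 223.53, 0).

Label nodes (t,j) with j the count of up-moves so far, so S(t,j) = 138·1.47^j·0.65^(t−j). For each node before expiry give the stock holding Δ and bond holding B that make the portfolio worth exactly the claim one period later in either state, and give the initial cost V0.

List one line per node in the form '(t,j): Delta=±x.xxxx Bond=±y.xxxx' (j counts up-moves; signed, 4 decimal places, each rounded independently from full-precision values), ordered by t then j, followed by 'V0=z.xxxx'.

(0,0): Delta=0.3760 Bond=-27.6447
(1,0): Delta=0.0000 Bond=0.0000
(1,1): Delta=0.4489 Bond=-48.5188
V0=24.2422

The replicating-portfolio and risk-neutral prices coincide; use p* = (1.22−0.65)/(1.47−0.65) = 0.6951 for the latter.
Terminal payoffs: V(2,0)=0.0000, V(2,1)=0.0000, V(2,2)=74.6742
(1,0): S=89.7000. Δ = (V_up−V_dn)/(S_up−S_dn) = (0.0000−0.0000)/(131.8590−58.3050) = 0.0000. V = [p*·0.0000 + (1−p*)·0.0000]/1.22 = 0.0000. B = V − Δ·S = 0.0000.
(1,1): S=202.8600. Δ = (V_up−V_dn)/(S_up−S_dn) = (74.6742−0.0000)/(298.2042−131.8590) = 0.4489. V = [p*·74.6742 + (1−p*)·0.0000]/1.22 = 42.5473. B = V − Δ·S = -48.5188.
(0,0): S=138.0000. Δ = (V_up−V_dn)/(S_up−S_dn) = (42.5473−0.0000)/(202.8600−89.7000) = 0.3760. V = [p*·42.5473 + (1−p*)·0.0000]/1.22 = 24.2422. B = V − Δ·S = -27.6447.
Check: Δ(0,0)·S0 + B(0,0) = 24.2422 = V0.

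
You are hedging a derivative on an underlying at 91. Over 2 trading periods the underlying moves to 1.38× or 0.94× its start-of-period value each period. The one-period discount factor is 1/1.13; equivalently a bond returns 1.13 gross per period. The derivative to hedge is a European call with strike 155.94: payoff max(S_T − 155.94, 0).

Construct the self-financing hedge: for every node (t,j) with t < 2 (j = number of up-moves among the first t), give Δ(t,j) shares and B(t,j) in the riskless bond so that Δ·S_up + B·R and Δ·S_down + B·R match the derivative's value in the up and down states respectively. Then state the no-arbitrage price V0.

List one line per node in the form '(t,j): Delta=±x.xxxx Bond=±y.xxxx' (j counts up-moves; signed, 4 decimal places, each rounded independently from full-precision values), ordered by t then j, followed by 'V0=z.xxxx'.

The replicating-portfolio and risk-neutral prices coincide; use p* = (1.13−0.94)/(1.38−0.94) = 0.4318 for the latter.
Terminal values V(2,·): V(2,0)=0.0000, V(2,1)=0.0000, V(2,2)=17.3604
Node (1,0) S=85.5400: V=(p*·0.0000+(1−p*)·0.0000)/1.13=0.0000; Δ=(0.0000−0.0000)/(118.0452−80.4076)=0.0000; B=V−Δ·S=0.0000
Node (1,1) S=125.5800: V=(p*·17.3604+(1−p*)·0.0000)/1.13=6.6341; Δ=(17.3604−0.0000)/(173.3004−118.0452)=0.3142; B=V−Δ·S=-32.8214
Node (0,0) S=91.0000: V=(p*·6.6341+(1−p*)·0.0000)/1.13=2.5352; Δ=(6.6341−0.0000)/(125.5800−85.5400)=0.1657; B=V−Δ·S=-12.5424
The time-0 hedge costs 2.5352, which is the no-arbitrage price.

(0,0): Delta=0.1657 Bond=-12.5424
(1,0): Delta=0.0000 Bond=0.0000
(1,1): Delta=0.3142 Bond=-32.8214
V0=2.5352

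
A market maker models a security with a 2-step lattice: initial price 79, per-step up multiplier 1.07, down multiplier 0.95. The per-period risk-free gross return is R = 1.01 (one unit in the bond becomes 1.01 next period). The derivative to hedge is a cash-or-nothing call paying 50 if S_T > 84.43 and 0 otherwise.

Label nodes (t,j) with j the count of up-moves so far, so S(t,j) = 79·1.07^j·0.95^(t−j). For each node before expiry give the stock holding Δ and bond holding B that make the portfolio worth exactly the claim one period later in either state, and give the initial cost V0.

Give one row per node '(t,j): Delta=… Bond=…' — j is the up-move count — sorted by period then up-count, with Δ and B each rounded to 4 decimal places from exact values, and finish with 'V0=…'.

No-arbitrage ⇒ martingale measure with p* = (R−d)/(u−d) = 0.5000.
Terminal values V(2,·): V(2,0)=0.0000, V(2,1)=0.0000, V(2,2)=50.0000
(1,0): S=75.0500. Δ = (V_up−V_dn)/(S_up−S_dn) = (0.0000−0.0000)/(80.3035−71.2975) = 0.0000. V = [p*·0.0000 + (1−p*)·0.0000]/1.01 = 0.0000. B = V − Δ·S = 0.0000.
(1,1): S=84.5300. Δ = (V_up−V_dn)/(S_up−S_dn) = (50.0000−0.0000)/(90.4471−80.3035) = 4.9292. V = [p*·50.0000 + (1−p*)·0.0000]/1.01 = 24.7525. B = V − Δ·S = -391.9142.
(0,0): S=79.0000. Δ = (V_up−V_dn)/(S_up−S_dn) = (24.7525−0.0000)/(84.5300−75.0500) = 2.6110. V = [p*·24.7525 + (1−p*)·0.0000]/1.01 = 12.2537. B = V − Δ·S = -194.0169.
Self-financing check: at every node Δ·S+B equals the discounted successor values.

(0,0): Delta=2.6110 Bond=-194.0169
(1,0): Delta=0.0000 Bond=0.0000
(1,1): Delta=4.9292 Bond=-391.9142
V0=12.2537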